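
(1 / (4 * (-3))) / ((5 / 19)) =-19 / 60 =-0.32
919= 919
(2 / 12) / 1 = 1 / 6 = 0.17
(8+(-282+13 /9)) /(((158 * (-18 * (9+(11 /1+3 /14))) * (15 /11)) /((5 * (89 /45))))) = 16810409 /488947590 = 0.03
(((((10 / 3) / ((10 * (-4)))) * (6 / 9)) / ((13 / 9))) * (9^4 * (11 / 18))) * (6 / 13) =-24057 / 338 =-71.17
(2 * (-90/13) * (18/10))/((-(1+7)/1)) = 81/26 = 3.12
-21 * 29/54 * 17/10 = -3451/180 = -19.17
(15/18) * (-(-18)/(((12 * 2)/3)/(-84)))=-315/2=-157.50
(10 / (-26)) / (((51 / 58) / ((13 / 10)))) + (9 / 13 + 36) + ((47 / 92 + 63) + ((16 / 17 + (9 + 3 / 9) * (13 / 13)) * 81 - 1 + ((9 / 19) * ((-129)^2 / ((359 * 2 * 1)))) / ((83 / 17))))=933.12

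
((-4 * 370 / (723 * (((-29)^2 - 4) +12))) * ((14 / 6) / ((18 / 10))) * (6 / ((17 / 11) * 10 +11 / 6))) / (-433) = 325600 / 129969887499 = 0.00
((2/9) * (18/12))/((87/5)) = 5/261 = 0.02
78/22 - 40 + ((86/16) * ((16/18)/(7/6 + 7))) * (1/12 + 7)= -313477/9702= -32.31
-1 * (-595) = 595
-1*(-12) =12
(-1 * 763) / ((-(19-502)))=-1.58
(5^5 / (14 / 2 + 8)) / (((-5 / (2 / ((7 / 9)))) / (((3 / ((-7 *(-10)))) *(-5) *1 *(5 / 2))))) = 5625 / 98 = 57.40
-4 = -4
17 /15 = 1.13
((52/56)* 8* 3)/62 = 78/217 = 0.36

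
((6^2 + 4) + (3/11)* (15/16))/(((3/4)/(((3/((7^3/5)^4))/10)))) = 885625/1218033273688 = 0.00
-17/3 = -5.67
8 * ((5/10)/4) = 1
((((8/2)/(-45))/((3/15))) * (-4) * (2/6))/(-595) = -16/16065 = -0.00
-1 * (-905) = 905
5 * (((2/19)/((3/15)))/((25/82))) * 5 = 820/19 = 43.16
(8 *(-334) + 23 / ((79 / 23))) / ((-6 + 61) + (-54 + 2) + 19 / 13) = -2737267 / 4582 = -597.40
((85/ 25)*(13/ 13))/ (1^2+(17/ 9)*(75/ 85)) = 51/ 40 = 1.28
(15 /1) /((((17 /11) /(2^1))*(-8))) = -165 /68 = -2.43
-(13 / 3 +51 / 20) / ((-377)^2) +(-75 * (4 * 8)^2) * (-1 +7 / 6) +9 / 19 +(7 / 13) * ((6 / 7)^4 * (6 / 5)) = -711317898360317 / 55575281580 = -12799.18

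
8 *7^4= 19208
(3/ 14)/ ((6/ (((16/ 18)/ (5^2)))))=2/ 1575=0.00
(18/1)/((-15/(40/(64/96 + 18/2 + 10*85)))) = -144/2579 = -0.06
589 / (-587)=-589 / 587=-1.00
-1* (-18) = 18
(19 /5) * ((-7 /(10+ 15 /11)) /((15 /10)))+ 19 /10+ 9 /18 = 1574 /1875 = 0.84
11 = 11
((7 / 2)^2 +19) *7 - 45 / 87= 25315 / 116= 218.23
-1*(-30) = 30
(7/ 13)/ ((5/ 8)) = 56/ 65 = 0.86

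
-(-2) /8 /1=1 /4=0.25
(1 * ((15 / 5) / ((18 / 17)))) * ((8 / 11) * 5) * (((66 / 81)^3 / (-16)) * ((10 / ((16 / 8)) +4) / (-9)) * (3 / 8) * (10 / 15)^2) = 10285 / 177147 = 0.06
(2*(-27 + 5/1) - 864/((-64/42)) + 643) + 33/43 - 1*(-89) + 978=96052/43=2233.77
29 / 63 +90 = 5699 / 63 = 90.46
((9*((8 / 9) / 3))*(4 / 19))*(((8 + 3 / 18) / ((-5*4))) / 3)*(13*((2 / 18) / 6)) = -1274 / 69255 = -0.02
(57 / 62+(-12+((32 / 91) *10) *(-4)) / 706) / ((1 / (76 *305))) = 20369181610 / 995813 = 20454.83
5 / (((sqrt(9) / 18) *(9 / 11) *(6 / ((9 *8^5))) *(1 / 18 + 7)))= 32440320 / 127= 255435.59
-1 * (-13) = 13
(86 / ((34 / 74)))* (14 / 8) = 11137 / 34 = 327.56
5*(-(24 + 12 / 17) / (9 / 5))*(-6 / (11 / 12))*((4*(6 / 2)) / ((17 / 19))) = 19152000 / 3179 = 6024.54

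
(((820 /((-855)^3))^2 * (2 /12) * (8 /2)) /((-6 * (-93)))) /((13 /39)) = 26896 /4359742939013349375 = 0.00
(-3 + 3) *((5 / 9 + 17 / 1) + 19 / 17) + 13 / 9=13 / 9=1.44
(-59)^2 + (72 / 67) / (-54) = 699677 / 201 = 3480.98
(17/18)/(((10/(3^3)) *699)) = 0.00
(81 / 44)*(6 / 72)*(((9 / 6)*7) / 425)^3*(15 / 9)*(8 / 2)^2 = 0.00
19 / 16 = 1.19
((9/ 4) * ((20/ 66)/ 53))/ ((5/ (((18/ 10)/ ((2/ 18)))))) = 243/ 5830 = 0.04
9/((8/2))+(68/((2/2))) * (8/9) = 2257/36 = 62.69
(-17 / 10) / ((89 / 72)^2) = -44064 / 39605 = -1.11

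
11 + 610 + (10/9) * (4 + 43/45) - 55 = 571.51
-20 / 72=-5 / 18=-0.28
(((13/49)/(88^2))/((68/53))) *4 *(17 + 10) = 18603/6450752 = 0.00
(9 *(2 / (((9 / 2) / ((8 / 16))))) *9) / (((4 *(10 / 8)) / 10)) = 36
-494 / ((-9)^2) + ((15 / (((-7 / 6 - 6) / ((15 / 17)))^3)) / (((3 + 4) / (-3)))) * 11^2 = -1029234862078 / 221480344197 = -4.65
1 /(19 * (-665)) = -1 /12635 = -0.00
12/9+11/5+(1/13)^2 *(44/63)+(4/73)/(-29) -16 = -1404721771/112698495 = -12.46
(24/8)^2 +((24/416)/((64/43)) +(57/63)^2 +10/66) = 161584499/16144128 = 10.01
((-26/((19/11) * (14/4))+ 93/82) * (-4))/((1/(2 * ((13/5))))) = 359164/5453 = 65.87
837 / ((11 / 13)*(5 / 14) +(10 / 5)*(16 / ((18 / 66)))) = 457002 / 64229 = 7.12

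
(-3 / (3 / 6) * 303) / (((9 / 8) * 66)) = -808 / 33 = -24.48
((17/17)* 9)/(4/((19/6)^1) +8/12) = 513/110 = 4.66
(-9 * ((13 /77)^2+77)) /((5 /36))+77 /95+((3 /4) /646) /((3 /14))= -191147859057 /38301340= -4990.63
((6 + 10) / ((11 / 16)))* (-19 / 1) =-4864 / 11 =-442.18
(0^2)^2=0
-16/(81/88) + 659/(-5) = -60419/405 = -149.18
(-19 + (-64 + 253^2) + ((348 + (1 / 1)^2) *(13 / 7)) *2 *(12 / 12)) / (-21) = -456556 / 147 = -3105.82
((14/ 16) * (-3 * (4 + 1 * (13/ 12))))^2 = 182329/ 1024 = 178.06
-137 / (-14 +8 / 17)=2329 / 230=10.13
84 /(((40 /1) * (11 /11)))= 21 /10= 2.10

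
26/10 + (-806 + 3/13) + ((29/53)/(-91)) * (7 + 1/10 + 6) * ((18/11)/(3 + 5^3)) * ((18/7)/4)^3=-74830945934391/93169556480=-803.17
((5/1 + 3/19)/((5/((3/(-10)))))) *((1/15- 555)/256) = 101969/152000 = 0.67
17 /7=2.43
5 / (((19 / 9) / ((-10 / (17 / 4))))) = -1800 / 323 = -5.57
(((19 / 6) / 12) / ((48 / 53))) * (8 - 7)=1007 / 3456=0.29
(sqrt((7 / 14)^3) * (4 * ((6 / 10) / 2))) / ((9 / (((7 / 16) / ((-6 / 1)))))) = -7 * sqrt(2) / 2880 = -0.00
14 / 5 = 2.80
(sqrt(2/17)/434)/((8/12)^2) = 9*sqrt(34)/29512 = 0.00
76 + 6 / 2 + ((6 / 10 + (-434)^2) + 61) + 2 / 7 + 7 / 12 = 79168937 / 420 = 188497.47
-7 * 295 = -2065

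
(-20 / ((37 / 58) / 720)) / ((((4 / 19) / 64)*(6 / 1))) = -42316800 / 37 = -1143697.30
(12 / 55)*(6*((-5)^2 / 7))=360 / 77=4.68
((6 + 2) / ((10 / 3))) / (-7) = -0.34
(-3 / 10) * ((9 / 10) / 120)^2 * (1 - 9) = 27 / 200000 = 0.00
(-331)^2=109561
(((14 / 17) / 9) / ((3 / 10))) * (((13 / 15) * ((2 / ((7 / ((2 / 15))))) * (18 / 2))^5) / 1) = 159744 / 127553125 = 0.00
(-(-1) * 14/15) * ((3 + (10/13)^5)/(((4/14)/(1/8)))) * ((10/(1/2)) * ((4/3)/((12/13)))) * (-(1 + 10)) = -654280781/1542294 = -424.23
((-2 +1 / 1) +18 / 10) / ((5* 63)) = 4 / 1575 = 0.00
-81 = -81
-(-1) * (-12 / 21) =-4 / 7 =-0.57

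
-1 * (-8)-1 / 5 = 39 / 5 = 7.80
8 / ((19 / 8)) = 64 / 19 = 3.37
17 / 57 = 0.30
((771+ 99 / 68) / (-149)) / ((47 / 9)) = -472743 / 476204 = -0.99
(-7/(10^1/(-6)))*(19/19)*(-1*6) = -126/5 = -25.20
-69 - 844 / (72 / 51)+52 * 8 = -1505 / 6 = -250.83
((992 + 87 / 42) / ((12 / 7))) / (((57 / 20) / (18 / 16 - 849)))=-2760205 / 16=-172512.81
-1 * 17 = -17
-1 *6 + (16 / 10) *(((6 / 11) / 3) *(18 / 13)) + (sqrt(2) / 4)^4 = -255413 / 45760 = -5.58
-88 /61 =-1.44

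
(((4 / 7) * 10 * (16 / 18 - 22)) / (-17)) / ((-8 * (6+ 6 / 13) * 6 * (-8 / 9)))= 6175 / 239904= 0.03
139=139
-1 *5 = -5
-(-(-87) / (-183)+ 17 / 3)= -950 / 183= -5.19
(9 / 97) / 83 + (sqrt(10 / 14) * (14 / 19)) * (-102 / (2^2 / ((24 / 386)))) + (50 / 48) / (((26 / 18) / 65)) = 3019197 / 64408 - 612 * sqrt(35) / 3667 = 45.89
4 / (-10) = -2 / 5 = -0.40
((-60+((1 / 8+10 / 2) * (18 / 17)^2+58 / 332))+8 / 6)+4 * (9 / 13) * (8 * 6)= 75004820 / 935493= 80.18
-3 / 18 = -1 / 6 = -0.17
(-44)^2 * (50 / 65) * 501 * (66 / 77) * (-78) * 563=-28083804068.57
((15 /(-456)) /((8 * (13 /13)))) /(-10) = 1 /2432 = 0.00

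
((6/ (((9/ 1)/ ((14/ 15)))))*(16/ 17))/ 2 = 224/ 765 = 0.29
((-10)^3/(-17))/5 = 200/17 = 11.76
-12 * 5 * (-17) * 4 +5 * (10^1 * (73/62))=128305/31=4138.87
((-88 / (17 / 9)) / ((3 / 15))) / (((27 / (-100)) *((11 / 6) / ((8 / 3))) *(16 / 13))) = 52000 / 51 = 1019.61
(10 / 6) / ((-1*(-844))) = 0.00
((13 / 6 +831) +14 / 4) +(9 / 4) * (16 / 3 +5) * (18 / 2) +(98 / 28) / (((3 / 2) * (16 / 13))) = 16765 / 16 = 1047.81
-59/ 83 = -0.71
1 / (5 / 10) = 2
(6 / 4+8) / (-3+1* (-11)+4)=-0.95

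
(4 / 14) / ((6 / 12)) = 4 / 7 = 0.57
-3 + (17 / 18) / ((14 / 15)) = -167 / 84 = -1.99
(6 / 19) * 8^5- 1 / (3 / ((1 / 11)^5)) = 94991745005 / 9179907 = 10347.79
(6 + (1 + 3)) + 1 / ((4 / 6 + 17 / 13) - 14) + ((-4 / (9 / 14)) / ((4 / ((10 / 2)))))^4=11291205211 / 3077109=3669.42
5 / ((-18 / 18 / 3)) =-15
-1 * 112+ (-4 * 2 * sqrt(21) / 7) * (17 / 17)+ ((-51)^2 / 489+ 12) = -15433 / 163- 8 * sqrt(21) / 7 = -99.92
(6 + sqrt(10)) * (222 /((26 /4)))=444 * sqrt(10) /13 + 2664 /13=312.93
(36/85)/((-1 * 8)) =-9/170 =-0.05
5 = 5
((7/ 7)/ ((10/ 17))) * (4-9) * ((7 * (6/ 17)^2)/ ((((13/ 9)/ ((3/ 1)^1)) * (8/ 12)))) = -5103/ 221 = -23.09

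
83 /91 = 0.91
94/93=1.01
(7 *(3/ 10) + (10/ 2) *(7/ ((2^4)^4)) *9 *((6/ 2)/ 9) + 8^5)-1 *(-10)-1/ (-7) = 32780.24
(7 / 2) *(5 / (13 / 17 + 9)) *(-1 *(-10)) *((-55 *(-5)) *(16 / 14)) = 467500 / 83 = 5632.53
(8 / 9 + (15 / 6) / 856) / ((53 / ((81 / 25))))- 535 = -1213470331 / 2268400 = -534.95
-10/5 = -2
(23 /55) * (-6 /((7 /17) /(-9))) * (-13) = -712.94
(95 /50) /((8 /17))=323 /80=4.04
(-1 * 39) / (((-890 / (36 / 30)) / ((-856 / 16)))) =-12519 / 4450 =-2.81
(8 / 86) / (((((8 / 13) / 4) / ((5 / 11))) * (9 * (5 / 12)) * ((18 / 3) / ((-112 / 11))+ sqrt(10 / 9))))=52416 / 927037+ 326144 * sqrt(10) / 10197407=0.16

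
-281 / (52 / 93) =-26133 / 52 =-502.56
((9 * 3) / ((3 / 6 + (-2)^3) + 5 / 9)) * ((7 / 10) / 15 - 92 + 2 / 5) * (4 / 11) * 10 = 8898984 / 6875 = 1294.40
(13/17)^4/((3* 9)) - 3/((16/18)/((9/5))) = -546838841/90202680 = -6.06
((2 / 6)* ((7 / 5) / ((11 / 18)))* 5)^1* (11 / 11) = 42 / 11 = 3.82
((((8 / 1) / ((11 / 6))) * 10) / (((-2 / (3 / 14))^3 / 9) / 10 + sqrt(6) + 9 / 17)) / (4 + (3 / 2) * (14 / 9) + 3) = -1306150320600 / 2178761777423 -153586449000 * sqrt(6) / 2178761777423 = -0.77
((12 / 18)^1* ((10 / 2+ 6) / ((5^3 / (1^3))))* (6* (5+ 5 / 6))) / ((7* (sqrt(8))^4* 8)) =11 / 19200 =0.00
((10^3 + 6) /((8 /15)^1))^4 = 3240686175350625 /256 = 12658930372463.38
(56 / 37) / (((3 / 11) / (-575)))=-354200 / 111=-3190.99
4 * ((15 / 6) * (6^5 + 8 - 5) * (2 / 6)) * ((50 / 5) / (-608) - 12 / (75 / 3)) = -9783389 / 760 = -12872.88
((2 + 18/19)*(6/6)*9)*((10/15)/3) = 112/19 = 5.89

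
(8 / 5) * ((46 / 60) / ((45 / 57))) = 1748 / 1125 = 1.55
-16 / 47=-0.34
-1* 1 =-1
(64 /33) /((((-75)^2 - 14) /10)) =640 /185163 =0.00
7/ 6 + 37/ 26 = 101/ 39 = 2.59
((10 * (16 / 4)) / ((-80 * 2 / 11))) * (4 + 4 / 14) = -165 / 14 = -11.79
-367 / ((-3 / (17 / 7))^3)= 1803071 / 9261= 194.70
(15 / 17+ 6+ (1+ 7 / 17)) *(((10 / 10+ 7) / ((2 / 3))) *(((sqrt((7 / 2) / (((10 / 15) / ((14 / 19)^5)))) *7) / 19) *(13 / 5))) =105624792 *sqrt(114) / 11077285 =101.81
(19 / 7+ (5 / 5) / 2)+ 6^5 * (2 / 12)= 18189 / 14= 1299.21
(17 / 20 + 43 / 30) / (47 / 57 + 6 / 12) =2603 / 1510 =1.72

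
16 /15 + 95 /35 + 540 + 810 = 142147 /105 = 1353.78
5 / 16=0.31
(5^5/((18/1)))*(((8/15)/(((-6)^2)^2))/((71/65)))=40625/621108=0.07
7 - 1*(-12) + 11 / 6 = 125 / 6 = 20.83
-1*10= -10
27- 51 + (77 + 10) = 63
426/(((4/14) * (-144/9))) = -1491/16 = -93.19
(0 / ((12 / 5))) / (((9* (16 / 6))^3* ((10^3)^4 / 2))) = 0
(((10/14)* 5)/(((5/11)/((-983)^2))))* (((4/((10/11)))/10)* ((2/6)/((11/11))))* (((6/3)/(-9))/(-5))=233841938/4725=49490.36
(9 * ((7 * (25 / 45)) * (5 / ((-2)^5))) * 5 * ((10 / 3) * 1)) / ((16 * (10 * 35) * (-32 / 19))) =0.01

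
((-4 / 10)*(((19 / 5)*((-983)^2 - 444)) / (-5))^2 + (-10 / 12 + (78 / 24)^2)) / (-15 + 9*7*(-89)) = 1293163083255641 / 33732000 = 38336389.28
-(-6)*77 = 462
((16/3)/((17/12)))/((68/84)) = 1344/289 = 4.65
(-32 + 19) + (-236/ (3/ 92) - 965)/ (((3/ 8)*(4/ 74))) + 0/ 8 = -3641953/ 9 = -404661.44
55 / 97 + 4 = 443 / 97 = 4.57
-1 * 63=-63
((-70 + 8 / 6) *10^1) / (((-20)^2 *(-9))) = 103 / 540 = 0.19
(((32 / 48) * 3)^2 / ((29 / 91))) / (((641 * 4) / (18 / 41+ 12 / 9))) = 0.01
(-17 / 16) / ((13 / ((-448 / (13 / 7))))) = 3332 / 169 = 19.72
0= 0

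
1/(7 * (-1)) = -0.14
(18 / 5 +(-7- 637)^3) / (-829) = 1335449902 / 4145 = 322183.33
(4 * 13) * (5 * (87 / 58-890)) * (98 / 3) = -22638980 / 3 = -7546326.67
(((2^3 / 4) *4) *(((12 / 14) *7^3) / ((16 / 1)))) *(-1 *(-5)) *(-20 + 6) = -10290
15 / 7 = 2.14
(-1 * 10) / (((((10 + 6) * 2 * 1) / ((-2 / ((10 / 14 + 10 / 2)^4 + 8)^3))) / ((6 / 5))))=13841287201 / 22876934997502089216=0.00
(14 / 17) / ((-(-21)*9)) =2 / 459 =0.00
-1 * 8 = -8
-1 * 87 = -87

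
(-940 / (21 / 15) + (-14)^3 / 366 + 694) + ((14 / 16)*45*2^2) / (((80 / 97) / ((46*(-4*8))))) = -360077476 / 1281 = -281090.93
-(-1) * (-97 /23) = -97 /23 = -4.22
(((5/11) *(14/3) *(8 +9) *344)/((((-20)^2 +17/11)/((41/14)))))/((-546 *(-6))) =299710/10852569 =0.03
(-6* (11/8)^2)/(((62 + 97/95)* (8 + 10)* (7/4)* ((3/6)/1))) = -11495/1005816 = -0.01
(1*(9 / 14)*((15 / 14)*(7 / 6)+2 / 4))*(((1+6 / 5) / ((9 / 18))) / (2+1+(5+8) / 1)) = 99 / 320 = 0.31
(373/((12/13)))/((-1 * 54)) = -4849/648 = -7.48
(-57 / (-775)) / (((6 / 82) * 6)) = 779 / 4650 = 0.17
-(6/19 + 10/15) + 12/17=-268/969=-0.28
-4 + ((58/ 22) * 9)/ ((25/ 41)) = 9601/ 275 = 34.91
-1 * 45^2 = -2025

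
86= 86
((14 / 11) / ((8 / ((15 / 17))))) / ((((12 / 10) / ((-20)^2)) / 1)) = 8750 / 187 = 46.79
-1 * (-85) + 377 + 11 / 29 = 13409 / 29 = 462.38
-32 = -32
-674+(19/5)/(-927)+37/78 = -81167069/120510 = -673.53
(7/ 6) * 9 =10.50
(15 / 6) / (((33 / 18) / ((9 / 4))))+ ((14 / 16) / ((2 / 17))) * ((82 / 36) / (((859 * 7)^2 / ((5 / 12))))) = 602465117215 / 196358988672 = 3.07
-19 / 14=-1.36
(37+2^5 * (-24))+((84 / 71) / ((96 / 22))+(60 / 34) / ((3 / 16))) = -3482519 / 4828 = -721.32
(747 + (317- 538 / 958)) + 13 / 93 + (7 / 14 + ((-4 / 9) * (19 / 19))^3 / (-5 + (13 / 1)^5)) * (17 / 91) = 97257838944589247 / 91435964352642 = 1063.67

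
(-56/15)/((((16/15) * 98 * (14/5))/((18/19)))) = -45/3724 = -0.01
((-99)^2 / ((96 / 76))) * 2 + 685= 64813 / 4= 16203.25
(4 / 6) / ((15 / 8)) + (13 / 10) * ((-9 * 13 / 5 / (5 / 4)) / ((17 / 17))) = -26978 / 1125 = -23.98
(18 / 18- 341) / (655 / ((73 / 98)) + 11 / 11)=-24820 / 64263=-0.39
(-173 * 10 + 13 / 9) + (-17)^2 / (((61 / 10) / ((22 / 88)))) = -1884949 / 1098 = -1716.71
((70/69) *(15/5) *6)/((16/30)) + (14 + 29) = 3553/46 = 77.24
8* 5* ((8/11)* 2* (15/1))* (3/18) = 1600/11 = 145.45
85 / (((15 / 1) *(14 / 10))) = 85 / 21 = 4.05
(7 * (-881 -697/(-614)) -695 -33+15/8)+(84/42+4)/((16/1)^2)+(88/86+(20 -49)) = -11681312797/1689728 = -6913.13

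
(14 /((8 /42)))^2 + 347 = 22997 /4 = 5749.25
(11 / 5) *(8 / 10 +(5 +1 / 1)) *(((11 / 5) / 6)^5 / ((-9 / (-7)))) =210815759 / 2733750000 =0.08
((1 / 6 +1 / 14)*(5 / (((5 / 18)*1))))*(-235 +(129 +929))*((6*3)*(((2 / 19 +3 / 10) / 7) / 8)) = 244431 / 532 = 459.46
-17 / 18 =-0.94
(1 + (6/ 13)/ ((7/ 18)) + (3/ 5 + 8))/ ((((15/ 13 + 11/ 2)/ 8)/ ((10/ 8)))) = 19632/ 1211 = 16.21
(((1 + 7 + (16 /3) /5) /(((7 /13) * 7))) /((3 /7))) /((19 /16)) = 28288 /5985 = 4.73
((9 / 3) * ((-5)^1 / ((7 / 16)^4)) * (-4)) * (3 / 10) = 1179648 / 2401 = 491.32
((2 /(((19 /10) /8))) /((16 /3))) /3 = 10 /19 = 0.53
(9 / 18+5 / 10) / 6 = 1 / 6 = 0.17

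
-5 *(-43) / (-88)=-215 / 88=-2.44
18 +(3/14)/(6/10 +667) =841191/46732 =18.00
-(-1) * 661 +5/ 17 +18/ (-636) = 1191601/ 1802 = 661.27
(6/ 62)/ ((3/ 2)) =2/ 31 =0.06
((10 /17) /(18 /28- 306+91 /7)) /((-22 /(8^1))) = 560 /765391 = 0.00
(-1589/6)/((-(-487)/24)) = -6356/487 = -13.05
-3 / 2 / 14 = -3 / 28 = -0.11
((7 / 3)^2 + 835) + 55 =8059 / 9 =895.44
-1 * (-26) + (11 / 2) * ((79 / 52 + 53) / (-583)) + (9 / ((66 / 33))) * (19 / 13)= 176729 / 5512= 32.06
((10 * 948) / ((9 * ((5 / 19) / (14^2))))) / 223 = 2353568 / 669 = 3518.04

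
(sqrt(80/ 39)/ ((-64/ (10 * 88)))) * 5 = -275 * sqrt(195)/ 39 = -98.47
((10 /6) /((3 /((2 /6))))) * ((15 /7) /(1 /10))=250 /63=3.97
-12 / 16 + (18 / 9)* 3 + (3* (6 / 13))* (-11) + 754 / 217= -73415 / 11284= -6.51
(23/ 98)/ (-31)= -23/ 3038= -0.01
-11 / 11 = -1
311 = 311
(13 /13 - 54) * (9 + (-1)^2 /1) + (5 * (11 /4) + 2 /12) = -516.08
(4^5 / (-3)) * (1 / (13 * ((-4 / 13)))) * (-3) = -256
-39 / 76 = -0.51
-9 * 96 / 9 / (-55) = 96 / 55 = 1.75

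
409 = 409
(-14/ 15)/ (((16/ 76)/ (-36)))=798/ 5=159.60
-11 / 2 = -5.50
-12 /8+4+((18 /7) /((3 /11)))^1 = 167 /14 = 11.93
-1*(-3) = 3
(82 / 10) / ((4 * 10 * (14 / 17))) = 697 / 2800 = 0.25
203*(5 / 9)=1015 / 9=112.78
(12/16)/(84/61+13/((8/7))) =366/6223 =0.06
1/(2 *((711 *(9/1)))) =1/12798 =0.00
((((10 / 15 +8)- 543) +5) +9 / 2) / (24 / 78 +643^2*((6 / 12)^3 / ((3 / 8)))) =-40937 / 10749698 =-0.00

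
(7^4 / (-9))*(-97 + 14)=22142.56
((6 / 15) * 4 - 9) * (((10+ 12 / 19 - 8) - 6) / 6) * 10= 2368 / 57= 41.54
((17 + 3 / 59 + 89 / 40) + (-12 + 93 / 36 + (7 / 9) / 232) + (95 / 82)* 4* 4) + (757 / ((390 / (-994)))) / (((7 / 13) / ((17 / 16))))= -38171258503 / 10101744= -3778.68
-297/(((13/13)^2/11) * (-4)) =3267/4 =816.75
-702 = -702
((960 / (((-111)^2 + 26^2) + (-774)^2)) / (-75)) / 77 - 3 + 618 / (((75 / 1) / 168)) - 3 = 1378.32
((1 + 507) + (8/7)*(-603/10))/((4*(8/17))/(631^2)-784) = -0.56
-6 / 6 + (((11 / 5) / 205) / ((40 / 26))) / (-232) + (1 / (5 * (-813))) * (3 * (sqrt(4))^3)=-1296524353 / 1288876000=-1.01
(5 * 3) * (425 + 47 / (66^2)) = 9256735 / 1452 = 6375.16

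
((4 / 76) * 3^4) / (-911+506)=-1 / 95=-0.01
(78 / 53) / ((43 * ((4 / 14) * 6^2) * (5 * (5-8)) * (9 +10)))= -91 / 7794180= -0.00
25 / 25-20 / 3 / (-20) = 4 / 3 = 1.33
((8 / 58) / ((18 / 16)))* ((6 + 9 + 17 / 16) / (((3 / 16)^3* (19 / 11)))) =23158784 / 133893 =172.96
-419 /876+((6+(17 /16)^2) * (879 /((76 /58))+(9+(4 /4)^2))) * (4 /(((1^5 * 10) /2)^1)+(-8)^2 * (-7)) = -1156011351967 /532608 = -2170473.13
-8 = -8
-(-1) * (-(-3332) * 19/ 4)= 15827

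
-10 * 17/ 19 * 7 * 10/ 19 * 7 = -83300/ 361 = -230.75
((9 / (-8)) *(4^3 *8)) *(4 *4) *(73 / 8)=-84096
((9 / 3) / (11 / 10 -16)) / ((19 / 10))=-300 / 2831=-0.11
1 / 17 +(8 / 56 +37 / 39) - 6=-22507 / 4641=-4.85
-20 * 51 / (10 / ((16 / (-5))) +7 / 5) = 13600 / 23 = 591.30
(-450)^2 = 202500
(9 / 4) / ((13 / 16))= 36 / 13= 2.77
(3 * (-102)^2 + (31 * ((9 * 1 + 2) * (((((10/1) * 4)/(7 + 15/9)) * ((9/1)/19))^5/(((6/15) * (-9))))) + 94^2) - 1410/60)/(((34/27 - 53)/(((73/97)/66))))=-42636067787081763351/5481577809311232772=-7.78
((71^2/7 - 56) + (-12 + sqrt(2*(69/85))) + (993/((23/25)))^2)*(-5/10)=-2158189630/3703 - sqrt(11730)/170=-582822.57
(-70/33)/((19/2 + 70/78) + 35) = -0.05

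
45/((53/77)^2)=266805/2809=94.98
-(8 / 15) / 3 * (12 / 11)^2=-128 / 605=-0.21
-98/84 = -7/6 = -1.17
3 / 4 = 0.75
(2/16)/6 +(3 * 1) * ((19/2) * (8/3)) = 3649/48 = 76.02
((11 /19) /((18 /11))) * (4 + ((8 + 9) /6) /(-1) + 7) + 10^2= 211129 /2052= 102.89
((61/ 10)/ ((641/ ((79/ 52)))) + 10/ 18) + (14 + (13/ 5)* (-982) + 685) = -1853.63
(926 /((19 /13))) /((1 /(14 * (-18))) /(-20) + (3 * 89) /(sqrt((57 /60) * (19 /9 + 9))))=-60671520 /3259538392301 + 48986670620160 * sqrt(95) /61931229453719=7.71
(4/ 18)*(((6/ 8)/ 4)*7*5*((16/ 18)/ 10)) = 7/ 54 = 0.13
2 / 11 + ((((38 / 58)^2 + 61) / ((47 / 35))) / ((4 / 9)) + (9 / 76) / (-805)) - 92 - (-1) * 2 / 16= 11.23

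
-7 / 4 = -1.75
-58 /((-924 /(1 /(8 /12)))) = 29 /308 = 0.09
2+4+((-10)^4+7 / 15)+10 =150247 / 15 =10016.47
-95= -95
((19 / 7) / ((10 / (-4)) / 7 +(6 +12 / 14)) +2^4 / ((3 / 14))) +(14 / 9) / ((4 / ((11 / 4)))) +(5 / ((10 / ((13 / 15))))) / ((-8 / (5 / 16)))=15963139 / 209664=76.14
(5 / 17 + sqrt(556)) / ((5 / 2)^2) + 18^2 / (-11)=-27496 / 935 + 8*sqrt(139) / 25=-25.63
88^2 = 7744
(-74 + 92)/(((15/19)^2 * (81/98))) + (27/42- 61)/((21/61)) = -27858787/198450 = -140.38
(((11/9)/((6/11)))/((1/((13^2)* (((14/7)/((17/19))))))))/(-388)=-388531/178092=-2.18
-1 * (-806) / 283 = 806 / 283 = 2.85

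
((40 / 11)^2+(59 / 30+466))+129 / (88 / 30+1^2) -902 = -83100869 / 214170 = -388.01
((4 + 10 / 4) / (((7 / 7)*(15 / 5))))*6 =13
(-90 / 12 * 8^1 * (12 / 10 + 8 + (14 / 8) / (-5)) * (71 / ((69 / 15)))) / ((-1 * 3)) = 62835 / 23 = 2731.96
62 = 62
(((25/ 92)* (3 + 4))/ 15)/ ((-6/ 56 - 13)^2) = 6860/ 9293541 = 0.00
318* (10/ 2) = 1590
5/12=0.42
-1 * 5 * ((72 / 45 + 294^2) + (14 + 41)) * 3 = -1297389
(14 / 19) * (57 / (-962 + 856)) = -21 / 53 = -0.40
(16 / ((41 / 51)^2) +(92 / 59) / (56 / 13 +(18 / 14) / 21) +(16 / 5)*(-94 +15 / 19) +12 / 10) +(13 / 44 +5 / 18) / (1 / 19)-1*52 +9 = -12479663311013 / 41042253780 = -304.07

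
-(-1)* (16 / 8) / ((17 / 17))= 2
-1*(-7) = 7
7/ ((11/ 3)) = 21/ 11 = 1.91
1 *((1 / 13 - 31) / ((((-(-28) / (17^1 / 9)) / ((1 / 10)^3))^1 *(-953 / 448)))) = 4556 / 4645875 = 0.00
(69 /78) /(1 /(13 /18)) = 23 /36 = 0.64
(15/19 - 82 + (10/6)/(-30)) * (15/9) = -135.44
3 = 3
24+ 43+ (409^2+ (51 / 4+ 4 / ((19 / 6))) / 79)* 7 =7030895591 / 6004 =1171035.24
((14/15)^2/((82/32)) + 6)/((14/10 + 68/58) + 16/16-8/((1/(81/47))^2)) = -1873335823/5965344405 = -0.31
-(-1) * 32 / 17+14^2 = 3364 / 17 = 197.88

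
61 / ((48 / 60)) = 305 / 4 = 76.25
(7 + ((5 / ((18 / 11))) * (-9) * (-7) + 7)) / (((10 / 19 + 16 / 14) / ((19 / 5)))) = 1043651 / 2220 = 470.11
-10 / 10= -1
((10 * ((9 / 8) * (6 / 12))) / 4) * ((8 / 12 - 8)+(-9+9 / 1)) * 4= -165 / 4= -41.25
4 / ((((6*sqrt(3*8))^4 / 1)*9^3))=1 / 136048896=0.00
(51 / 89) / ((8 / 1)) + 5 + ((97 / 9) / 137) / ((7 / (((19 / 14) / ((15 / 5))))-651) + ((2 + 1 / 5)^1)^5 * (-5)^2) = 3451985690311 / 680630135112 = 5.07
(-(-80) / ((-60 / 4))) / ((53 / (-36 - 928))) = 97.01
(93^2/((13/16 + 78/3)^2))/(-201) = -246016/4110249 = -0.06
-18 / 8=-9 / 4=-2.25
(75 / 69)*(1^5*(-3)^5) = -6075 / 23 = -264.13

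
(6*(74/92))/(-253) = -111/5819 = -0.02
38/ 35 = 1.09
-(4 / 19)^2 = -16 / 361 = -0.04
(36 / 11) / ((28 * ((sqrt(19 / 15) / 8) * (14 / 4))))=144 * sqrt(285) / 10241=0.24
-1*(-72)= 72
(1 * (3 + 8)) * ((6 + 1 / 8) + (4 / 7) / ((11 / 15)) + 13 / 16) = 9507 / 112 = 84.88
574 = 574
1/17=0.06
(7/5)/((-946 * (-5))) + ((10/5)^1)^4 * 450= 170280007/23650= 7200.00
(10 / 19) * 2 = 20 / 19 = 1.05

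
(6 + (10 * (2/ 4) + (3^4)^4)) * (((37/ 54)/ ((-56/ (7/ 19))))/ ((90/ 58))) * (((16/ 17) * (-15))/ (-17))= -46189143436/ 444771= -103849.27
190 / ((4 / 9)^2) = 7695 / 8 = 961.88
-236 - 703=-939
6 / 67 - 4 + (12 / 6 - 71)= -4885 / 67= -72.91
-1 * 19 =-19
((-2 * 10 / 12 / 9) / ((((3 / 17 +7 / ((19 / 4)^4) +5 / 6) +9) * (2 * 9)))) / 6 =-2215457 / 12950979030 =-0.00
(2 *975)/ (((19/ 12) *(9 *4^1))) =34.21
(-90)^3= -729000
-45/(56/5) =-225/56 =-4.02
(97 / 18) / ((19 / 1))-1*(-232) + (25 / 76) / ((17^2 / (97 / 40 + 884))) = 368930749 / 1581408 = 233.29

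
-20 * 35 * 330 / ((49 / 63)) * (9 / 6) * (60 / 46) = -581086.96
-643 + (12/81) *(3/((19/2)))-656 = -222121/171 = -1298.95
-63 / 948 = -21 / 316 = -0.07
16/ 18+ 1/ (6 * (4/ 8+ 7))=0.91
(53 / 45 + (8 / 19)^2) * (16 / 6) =176104 / 48735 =3.61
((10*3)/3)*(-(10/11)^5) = -1000000/161051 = -6.21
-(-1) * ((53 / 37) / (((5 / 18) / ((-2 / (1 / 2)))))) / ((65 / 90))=-68688 / 2405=-28.56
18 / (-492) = -3 / 82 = -0.04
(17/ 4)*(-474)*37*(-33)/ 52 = 4919409/ 104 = 47302.01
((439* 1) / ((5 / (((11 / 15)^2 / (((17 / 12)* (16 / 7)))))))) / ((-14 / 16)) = -106238 / 6375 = -16.66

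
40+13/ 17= 693/ 17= 40.76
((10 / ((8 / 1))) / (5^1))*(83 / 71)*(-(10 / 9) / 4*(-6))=415 / 852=0.49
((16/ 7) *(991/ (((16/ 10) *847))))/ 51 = 9910/ 302379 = 0.03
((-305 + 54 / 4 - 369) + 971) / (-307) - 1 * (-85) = 83.99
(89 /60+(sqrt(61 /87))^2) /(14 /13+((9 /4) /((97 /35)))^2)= 88557508 /70377635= 1.26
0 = 0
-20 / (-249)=20 / 249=0.08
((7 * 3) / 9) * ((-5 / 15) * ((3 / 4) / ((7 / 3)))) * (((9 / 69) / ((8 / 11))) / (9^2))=-11 / 19872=-0.00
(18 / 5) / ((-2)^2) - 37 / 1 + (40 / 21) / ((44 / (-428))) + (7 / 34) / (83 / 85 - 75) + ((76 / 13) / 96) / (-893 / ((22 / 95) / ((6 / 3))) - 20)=-1574279449 / 28816634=-54.63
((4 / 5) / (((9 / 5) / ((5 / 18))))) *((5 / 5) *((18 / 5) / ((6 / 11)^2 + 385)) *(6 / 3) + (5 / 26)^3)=105699181 / 33186133188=0.00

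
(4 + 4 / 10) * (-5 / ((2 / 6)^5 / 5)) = -26730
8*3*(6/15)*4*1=192/5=38.40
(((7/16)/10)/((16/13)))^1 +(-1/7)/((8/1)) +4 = 71997/17920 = 4.02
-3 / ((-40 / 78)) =117 / 20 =5.85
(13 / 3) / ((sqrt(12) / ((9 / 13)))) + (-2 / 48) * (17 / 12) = -17 / 288 + sqrt(3) / 2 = 0.81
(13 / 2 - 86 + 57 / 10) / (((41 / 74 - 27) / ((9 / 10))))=122877 / 48925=2.51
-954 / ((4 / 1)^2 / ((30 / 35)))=-1431 / 28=-51.11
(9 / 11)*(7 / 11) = 63 / 121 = 0.52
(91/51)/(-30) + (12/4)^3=41219/1530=26.94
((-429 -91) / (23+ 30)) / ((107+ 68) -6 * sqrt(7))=-13000 / 229967 -3120 * sqrt(7) / 1609769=-0.06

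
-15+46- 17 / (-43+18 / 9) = 1288 / 41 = 31.41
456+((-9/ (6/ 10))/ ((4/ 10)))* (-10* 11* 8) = 33456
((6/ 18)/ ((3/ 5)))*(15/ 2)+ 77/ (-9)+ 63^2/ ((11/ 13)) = 927877/ 198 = 4686.25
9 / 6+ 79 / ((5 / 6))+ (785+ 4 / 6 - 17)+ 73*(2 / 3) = 913.63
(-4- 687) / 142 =-691 / 142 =-4.87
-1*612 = -612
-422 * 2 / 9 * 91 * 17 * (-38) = 49615384 / 9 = 5512820.44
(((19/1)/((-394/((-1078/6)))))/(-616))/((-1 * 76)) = 0.00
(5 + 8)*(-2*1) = -26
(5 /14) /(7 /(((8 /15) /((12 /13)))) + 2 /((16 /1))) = 260 /8911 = 0.03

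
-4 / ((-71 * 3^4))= 4 / 5751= 0.00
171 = 171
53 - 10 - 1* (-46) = 89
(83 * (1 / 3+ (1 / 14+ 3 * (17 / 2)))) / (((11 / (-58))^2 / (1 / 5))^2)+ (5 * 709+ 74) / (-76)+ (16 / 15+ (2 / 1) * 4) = 38810623475977 / 584175900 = 66436.54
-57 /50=-1.14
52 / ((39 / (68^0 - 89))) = -117.33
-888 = -888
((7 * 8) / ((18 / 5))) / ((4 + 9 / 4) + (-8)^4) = 560 / 147681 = 0.00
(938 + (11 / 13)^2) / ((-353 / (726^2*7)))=-585318425076 / 59657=-9811395.56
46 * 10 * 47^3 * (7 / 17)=334310060 / 17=19665297.65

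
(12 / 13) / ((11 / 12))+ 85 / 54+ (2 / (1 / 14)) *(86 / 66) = 301667 / 7722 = 39.07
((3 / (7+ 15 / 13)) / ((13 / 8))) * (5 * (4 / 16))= 15 / 53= 0.28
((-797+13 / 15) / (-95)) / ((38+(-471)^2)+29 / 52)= 620984 / 16441275225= 0.00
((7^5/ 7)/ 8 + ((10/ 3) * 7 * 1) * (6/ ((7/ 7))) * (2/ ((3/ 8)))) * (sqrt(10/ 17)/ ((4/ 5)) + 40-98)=-728567/ 12 + 125615 * sqrt(170)/ 1632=-59710.35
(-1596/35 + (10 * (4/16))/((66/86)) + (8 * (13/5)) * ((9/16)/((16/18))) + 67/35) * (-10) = 503869/1848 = 272.66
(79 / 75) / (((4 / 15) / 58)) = 2291 / 10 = 229.10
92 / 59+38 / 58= 3789 / 1711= 2.21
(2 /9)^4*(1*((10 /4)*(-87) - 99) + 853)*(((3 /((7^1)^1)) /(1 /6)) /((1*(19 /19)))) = 17168 /5103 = 3.36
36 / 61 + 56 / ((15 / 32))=109852 / 915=120.06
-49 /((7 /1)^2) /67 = -1 /67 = -0.01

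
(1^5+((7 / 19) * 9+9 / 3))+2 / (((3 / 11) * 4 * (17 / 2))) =7298 / 969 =7.53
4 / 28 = 1 / 7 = 0.14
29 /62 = 0.47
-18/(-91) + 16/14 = 122/91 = 1.34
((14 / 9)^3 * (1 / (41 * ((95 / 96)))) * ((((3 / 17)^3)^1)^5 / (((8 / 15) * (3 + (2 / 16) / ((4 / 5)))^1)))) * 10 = 622196951040 / 225212583269740796777447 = 0.00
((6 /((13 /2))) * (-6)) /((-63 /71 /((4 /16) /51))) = 142 /4641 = 0.03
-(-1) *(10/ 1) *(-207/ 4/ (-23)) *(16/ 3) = 120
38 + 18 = 56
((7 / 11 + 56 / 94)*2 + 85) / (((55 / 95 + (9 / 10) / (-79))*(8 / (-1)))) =-339368595 / 17617292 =-19.26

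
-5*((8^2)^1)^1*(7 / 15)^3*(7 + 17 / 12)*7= -3880016 / 2025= -1916.06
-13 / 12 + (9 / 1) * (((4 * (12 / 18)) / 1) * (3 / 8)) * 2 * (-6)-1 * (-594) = 5819 / 12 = 484.92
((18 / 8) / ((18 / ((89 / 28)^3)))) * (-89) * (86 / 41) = -2697916363 / 3600128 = -749.39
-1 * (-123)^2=-15129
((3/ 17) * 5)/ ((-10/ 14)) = -21/ 17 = -1.24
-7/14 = -1/2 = -0.50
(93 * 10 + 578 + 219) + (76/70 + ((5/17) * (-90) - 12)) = 1005321/595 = 1689.62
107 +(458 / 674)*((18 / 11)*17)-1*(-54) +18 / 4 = 184.40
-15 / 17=-0.88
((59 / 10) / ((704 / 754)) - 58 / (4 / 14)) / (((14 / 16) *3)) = -692317 / 9240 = -74.93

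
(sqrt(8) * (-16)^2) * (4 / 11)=2048 * sqrt(2) / 11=263.30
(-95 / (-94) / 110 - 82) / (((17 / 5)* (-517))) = 847785 / 18175652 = 0.05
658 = 658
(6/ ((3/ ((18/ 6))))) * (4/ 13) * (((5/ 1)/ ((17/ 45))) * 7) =37800/ 221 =171.04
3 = 3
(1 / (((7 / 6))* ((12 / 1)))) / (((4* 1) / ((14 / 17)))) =1 / 68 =0.01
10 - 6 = 4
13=13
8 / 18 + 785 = 7069 / 9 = 785.44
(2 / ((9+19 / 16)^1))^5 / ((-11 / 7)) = -0.00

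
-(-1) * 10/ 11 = 10/ 11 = 0.91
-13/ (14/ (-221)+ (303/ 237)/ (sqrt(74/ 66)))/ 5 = -5066130407 * sqrt(1221)/ 81981163105 - 9287943574/ 81981163105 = -2.27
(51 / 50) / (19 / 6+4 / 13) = 1989 / 6775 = 0.29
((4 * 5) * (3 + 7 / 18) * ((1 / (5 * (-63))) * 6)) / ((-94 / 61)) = 0.84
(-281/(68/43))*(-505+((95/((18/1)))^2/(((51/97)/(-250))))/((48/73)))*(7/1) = 692593548866905/26967168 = 25682843.26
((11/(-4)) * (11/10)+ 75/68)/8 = -1307/5440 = -0.24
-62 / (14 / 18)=-79.71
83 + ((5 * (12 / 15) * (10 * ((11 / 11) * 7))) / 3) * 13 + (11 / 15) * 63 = 20138 / 15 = 1342.53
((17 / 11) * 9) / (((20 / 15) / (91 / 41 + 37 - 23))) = 305235 / 1804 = 169.20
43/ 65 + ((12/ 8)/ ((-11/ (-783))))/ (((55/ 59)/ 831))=1497208979/ 15730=95181.75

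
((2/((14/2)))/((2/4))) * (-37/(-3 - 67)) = 74/245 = 0.30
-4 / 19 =-0.21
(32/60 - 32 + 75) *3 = 653/5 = 130.60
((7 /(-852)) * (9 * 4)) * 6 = -126 /71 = -1.77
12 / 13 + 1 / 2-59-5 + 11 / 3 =-4595 / 78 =-58.91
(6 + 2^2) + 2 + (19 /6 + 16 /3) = 41 /2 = 20.50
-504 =-504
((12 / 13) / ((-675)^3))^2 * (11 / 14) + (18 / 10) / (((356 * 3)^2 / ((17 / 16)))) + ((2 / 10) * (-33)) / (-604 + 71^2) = -18467004717586510317981641 / 12428873563673436187500000000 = -0.00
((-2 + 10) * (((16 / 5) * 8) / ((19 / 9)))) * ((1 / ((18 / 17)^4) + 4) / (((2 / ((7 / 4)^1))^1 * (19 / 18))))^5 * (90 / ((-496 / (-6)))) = 543455631898826348004382802734375 / 5182920796375714031040724992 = 104855.09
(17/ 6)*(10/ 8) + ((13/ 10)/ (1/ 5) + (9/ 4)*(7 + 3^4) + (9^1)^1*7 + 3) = 6577/ 24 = 274.04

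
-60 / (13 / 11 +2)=-132 / 7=-18.86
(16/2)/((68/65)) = 130/17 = 7.65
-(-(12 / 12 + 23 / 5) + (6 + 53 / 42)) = -349 / 210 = -1.66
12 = 12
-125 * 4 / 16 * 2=-125 / 2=-62.50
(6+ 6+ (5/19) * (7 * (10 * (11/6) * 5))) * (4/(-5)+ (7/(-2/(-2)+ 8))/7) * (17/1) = -5432843/2565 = -2118.07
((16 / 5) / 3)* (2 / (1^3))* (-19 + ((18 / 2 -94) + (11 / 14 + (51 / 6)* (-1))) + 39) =-16288 / 105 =-155.12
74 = 74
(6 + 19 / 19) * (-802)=-5614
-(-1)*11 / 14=0.79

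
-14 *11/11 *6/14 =-6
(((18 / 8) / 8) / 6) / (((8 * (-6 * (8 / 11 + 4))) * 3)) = -11 / 159744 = -0.00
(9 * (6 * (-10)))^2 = 291600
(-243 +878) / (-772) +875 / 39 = 650735 / 30108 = 21.61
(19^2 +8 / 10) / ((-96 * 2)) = -603 / 320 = -1.88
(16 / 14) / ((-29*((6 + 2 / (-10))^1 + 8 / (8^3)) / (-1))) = 2560 / 377783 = 0.01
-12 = -12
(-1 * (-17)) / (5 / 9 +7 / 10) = 1530 / 113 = 13.54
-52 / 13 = -4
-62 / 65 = -0.95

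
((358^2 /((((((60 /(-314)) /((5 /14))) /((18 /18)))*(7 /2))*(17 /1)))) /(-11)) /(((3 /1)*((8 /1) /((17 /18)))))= 5030437 /349272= 14.40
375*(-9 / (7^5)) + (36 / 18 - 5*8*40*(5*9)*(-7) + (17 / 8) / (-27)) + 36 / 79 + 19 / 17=2457272603163671 / 4875509016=504003.29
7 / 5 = 1.40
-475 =-475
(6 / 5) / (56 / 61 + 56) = 183 / 8680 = 0.02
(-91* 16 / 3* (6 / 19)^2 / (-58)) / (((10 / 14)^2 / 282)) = 120714048 / 261725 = 461.22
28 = 28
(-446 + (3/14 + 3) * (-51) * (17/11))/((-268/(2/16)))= 107699/330176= 0.33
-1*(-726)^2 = -527076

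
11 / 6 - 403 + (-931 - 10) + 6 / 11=-88547 / 66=-1341.62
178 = 178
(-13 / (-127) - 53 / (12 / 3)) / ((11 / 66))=-20037 / 254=-78.89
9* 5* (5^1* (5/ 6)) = 187.50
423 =423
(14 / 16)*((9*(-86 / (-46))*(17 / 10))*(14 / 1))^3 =683709822536139 / 12167000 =56193788.32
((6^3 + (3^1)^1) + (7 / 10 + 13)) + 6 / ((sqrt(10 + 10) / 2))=235.38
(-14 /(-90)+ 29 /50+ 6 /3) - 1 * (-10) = 5731 /450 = 12.74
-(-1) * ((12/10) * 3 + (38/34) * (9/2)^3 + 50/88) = 792983/7480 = 106.01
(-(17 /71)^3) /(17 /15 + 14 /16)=-589560 /86256551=-0.01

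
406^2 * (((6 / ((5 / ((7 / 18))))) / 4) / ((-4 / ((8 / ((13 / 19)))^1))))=-10961594 / 195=-56213.30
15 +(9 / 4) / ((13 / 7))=843 / 52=16.21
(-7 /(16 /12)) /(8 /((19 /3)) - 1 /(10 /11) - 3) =1.85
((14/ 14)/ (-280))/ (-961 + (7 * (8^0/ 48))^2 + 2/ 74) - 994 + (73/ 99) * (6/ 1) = -989.58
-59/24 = -2.46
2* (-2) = -4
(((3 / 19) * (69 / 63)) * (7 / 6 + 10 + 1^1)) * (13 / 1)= 21827 / 798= 27.35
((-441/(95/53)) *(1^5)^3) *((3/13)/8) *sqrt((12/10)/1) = -70119 *sqrt(30)/49400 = -7.77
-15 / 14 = -1.07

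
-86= -86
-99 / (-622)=99 / 622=0.16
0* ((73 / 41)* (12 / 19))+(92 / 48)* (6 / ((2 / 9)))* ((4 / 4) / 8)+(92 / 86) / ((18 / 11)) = 88205 / 12384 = 7.12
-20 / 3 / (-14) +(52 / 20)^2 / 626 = 0.49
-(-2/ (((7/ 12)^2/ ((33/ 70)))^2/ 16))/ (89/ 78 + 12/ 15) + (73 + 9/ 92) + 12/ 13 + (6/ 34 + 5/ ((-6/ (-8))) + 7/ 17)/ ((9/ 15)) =9595312325357753/ 81484824477420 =117.76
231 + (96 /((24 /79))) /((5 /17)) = 6527 /5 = 1305.40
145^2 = 21025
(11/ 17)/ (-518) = -11/ 8806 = -0.00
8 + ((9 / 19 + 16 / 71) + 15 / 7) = 102380 / 9443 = 10.84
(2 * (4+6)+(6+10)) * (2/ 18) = 4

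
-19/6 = -3.17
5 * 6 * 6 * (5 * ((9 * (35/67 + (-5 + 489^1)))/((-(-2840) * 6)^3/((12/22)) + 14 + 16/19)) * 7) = 5828731650/1924541849475149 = 0.00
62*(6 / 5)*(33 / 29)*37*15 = 1362636 / 29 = 46987.45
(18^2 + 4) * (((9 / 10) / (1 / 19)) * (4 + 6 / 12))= 126198 / 5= 25239.60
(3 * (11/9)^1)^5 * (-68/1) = -10951468/243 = -45067.77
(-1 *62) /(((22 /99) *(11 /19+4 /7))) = -4123 /17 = -242.53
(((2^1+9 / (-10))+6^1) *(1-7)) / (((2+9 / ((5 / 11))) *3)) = -71 / 109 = -0.65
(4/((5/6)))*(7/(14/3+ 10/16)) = 6.35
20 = 20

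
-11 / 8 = -1.38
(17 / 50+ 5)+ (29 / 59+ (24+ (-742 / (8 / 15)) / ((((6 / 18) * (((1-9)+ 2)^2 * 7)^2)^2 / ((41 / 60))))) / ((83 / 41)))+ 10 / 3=2635664901809969 / 125386768281600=21.02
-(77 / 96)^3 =-0.52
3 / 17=0.18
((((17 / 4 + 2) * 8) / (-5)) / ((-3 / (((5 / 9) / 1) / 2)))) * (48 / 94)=200 / 423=0.47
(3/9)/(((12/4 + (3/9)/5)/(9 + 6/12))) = 95/92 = 1.03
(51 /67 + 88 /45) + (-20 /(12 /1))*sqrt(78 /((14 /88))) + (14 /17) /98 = 977744 /358785 - 10*sqrt(6006) /21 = -34.18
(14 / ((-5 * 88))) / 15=-7 / 3300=-0.00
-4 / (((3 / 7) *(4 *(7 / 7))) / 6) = -14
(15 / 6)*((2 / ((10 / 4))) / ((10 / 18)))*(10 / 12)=3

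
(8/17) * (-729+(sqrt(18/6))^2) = -341.65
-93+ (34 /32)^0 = -92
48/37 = 1.30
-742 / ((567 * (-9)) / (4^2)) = 1696 / 729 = 2.33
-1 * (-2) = 2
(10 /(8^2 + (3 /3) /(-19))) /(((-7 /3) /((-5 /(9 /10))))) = 1900 /5103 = 0.37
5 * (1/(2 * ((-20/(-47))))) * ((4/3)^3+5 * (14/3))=151.01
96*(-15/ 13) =-1440/ 13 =-110.77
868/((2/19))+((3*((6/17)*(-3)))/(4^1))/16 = 4485797/544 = 8245.95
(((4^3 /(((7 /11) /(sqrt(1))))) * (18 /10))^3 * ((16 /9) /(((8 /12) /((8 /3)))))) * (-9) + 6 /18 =-48836747679877 /128625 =-379683169.52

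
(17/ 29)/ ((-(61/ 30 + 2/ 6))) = -510/ 2059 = -0.25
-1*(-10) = 10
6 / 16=3 / 8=0.38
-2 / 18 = -1 / 9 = -0.11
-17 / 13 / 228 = -17 / 2964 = -0.01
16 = 16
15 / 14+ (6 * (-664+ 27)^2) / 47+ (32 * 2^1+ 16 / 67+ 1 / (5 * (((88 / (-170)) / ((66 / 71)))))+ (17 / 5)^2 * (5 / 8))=3247326839037 / 62602120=51872.47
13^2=169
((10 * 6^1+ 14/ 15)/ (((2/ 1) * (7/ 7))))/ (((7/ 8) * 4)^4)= 7312/ 36015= 0.20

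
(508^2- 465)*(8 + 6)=3606386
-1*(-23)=23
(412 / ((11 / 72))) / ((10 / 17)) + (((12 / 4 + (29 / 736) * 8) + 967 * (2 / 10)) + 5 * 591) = 39144927 / 5060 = 7736.15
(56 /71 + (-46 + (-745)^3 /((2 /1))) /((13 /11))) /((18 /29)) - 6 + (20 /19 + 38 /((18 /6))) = -13687627619587 /48564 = -281847204.09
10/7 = 1.43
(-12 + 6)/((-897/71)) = 142/299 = 0.47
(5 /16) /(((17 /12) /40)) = 8.82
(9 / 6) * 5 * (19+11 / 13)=1935 / 13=148.85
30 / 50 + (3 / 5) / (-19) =54 / 95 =0.57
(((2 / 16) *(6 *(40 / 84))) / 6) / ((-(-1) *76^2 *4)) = 5 / 1940736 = 0.00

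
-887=-887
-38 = -38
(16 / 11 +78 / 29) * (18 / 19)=23796 / 6061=3.93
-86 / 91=-0.95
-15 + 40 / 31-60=-2285 / 31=-73.71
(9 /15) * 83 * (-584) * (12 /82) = -872496 /205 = -4256.08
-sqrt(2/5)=-sqrt(10)/5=-0.63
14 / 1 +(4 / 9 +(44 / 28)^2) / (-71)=437069 / 31311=13.96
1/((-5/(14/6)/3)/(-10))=14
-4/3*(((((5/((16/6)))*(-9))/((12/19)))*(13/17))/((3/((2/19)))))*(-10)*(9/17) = -2925/578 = -5.06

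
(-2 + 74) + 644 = 716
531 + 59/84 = 44663/84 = 531.70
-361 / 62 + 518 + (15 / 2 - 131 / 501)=8067049 / 15531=519.42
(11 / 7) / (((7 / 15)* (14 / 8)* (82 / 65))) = 21450 / 14063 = 1.53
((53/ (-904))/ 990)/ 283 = -53/ 253273680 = -0.00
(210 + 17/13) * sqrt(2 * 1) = 2747 * sqrt(2)/13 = 298.83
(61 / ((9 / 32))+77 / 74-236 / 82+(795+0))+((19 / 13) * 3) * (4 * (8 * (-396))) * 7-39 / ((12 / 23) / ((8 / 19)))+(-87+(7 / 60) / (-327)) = -316969175169967 / 816843820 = -388041.35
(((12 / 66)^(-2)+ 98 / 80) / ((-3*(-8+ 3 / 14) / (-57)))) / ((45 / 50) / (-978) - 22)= 27293861 / 7817807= 3.49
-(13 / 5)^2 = -169 / 25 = -6.76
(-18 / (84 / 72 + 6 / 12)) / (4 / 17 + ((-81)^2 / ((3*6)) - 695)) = 612 / 18715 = 0.03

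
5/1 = 5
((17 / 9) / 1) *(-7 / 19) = -119 / 171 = -0.70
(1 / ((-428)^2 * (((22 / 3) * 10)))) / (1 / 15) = 9 / 8060096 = 0.00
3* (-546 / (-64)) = 819 / 32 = 25.59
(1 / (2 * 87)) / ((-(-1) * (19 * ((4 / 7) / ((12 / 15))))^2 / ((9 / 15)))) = 0.00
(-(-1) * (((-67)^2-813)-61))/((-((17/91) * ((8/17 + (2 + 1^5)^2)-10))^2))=-9978605/27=-369577.96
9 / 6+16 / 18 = 43 / 18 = 2.39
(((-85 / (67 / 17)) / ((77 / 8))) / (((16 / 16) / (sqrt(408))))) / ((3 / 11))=-23120*sqrt(102) / 1407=-165.96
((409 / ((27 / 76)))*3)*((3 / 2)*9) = 46626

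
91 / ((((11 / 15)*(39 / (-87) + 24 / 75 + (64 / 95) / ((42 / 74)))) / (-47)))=-18558437625 / 3368783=-5508.94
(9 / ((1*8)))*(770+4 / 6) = 867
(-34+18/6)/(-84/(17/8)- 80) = 527/2032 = 0.26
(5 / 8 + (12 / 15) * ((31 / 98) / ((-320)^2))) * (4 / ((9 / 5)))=7840031 / 5644800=1.39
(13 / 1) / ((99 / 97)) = 1261 / 99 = 12.74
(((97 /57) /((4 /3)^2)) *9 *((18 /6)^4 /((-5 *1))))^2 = 45002955321 /2310400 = 19478.43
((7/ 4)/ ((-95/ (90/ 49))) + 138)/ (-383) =-36699/ 101878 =-0.36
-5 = -5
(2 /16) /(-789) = -1 /6312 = -0.00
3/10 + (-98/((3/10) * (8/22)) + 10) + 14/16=-887.16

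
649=649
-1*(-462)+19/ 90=41599/ 90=462.21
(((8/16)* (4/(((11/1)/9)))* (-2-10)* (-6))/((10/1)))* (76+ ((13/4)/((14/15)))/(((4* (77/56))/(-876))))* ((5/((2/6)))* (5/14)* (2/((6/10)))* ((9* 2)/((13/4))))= -42985339200/77077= -557693.46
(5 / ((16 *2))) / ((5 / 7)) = 0.22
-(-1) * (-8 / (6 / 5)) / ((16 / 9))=-15 / 4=-3.75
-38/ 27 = -1.41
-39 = -39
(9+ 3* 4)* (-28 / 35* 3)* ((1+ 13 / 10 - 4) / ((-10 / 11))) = -11781 / 125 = -94.25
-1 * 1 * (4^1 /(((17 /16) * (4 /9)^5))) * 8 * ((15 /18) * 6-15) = 295245 /17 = 17367.35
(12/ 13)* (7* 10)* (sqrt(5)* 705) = 592200* sqrt(5)/ 13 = 101861.50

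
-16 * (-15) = 240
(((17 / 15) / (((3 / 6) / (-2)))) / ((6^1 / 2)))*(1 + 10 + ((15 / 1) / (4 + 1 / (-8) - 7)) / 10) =-17884 / 1125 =-15.90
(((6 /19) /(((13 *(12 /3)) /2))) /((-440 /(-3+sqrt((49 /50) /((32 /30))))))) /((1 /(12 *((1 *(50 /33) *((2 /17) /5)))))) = 18 /508079 - 21 *sqrt(30) /10161580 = 0.00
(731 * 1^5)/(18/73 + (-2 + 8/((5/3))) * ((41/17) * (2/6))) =292.69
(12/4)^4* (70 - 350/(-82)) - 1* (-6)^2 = 245169/41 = 5979.73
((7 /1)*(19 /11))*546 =72618 /11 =6601.64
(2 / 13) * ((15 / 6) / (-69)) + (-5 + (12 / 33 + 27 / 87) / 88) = -125850425 / 25180584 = -5.00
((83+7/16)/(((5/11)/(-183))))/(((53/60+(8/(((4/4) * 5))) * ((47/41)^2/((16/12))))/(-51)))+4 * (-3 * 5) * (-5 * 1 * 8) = 693551048115/992564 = 698746.93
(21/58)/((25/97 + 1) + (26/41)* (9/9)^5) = 27839/145464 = 0.19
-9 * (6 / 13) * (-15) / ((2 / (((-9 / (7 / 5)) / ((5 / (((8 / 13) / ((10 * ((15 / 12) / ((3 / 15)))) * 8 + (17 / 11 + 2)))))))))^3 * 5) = -0.00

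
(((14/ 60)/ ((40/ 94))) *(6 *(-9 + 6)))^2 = 97.42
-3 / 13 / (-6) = 1 / 26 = 0.04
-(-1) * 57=57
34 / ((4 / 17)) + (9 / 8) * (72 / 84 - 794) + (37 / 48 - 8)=-253685 / 336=-755.01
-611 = -611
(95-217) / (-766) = 61 / 383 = 0.16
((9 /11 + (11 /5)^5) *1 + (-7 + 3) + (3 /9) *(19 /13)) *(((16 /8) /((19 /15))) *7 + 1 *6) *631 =4462220572092 /8490625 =525546.77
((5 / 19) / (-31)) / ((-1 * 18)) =5 / 10602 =0.00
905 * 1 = 905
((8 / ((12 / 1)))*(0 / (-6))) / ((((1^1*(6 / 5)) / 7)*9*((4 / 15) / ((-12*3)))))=0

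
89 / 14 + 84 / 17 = 2689 / 238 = 11.30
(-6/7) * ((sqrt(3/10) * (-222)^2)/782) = -29.59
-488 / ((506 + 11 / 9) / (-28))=122976 / 4565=26.94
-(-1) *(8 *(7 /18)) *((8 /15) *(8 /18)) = 896 /1215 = 0.74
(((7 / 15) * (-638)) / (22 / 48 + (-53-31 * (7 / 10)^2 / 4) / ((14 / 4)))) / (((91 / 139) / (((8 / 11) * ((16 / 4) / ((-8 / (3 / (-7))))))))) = 4.49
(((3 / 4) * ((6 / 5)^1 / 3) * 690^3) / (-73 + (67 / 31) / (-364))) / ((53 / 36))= -40034472004800 / 43661347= -916931.67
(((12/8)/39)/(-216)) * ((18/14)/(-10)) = 0.00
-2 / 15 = -0.13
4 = 4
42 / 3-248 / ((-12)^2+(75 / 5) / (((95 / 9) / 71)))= 60430 / 4653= 12.99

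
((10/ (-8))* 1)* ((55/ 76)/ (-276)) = 275/ 83904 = 0.00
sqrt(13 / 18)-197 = -197+sqrt(26) / 6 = -196.15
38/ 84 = 19/ 42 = 0.45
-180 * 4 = -720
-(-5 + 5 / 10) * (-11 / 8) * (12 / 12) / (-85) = 99 / 1360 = 0.07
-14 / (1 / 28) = -392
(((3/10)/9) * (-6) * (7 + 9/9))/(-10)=4/25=0.16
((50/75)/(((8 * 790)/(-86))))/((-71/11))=473/336540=0.00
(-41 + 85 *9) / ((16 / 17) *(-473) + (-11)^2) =-12308 / 5511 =-2.23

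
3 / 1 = 3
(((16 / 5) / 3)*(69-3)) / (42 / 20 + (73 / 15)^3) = 43200 / 72019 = 0.60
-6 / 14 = -3 / 7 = -0.43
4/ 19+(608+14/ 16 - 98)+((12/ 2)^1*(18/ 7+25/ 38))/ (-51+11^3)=87009777/ 170240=511.10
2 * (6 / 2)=6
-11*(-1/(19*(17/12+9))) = 132/2375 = 0.06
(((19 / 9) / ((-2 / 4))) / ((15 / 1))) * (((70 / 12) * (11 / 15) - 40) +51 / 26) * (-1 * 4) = -120080 / 3159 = -38.01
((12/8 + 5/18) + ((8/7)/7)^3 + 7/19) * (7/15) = 8652947/8621991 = 1.00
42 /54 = 0.78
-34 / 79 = -0.43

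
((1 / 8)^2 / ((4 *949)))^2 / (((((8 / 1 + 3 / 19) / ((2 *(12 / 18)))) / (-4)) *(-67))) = 19 / 114926486138880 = 0.00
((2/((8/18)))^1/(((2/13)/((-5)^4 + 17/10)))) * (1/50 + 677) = 24820873389/2000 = 12410436.69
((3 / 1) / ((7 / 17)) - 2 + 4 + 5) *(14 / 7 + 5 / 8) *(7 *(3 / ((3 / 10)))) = 2625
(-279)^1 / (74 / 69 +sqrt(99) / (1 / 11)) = 1424574 / 57026543 - 43834527 * sqrt(11) / 57026543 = -2.52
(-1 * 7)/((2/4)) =-14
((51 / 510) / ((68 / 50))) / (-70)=-1 / 952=-0.00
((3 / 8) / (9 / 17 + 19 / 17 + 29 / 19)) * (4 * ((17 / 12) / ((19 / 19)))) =5491 / 8200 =0.67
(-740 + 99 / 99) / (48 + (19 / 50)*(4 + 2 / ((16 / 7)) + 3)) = -295600 / 20397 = -14.49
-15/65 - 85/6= -1123/78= -14.40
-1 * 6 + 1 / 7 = -41 / 7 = -5.86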